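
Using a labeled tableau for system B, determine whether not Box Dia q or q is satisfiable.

1. not Box Dia q or q, u
2. q, u   [or-rule on 1 (branches; this branch)]
Accessibility: uRu

Satisfiable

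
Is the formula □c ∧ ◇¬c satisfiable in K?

Unsatisfiable (every branch closes)

1. □c ∧ ◇¬c, w0
2. □c, w0
3. ◇¬c, w0
4. ¬c, w1
5. c, w1
Accessibility: w0Rw1
Branch closes: c and ¬c both at w1.
All branches of the tableau close; one closing branch shown above.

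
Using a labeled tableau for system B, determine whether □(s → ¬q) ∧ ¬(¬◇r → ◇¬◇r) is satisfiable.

Unsatisfiable (every branch closes)

1. □(s → ¬q) ∧ ¬(¬◇r → ◇¬◇r), w0
2. □(s → ¬q), w0   [∧-rule on 1]
3. ¬(¬◇r → ◇¬◇r), w0   [∧-rule on 1]
4. ¬◇r, w0   [¬→-rule on 3]
5. ¬◇¬◇r, w0   [¬→-rule on 3]
6. s → ¬q, w0   [□-rule on 2 via w0Rw0]
7. ¬r, w0   [¬◇-rule on 4 via w0Rw0]
8. ◇r, w0   [¬◇-rule on 5 via w0Rw0]
9. ¬q, w0   [→-rule on 6 (branches; this branch)]
10. r, w1   [◇-rule on 8: fresh world w1, w0Rw1]
11. s → ¬q, w1   [□-rule on 2 via w0Rw1]
12. ¬r, w1   [¬◇-rule on 4 via w0Rw1]
Accessibility: w0Rw0, w0Rw1, w1Rw0, w1Rw1
Branch closes: r and ¬r both at w1.
All branches of the tableau close; one closing branch shown above.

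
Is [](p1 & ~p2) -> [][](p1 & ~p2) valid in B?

Invalid (countermodel exists)

Tableau for the negation ~([](p1 & ~p2) -> [][](p1 & ~p2)):
1. ~([](p1 & ~p2) -> [][](p1 & ~p2)), u
2. [](p1 & ~p2), u
3. ~[][](p1 & ~p2), u
4. p1 & ~p2, u
5. p1, u
6. ~p2, u
7. ~[](p1 & ~p2), v
8. p1 & ~p2, v
9. p1, v
10. ~p2, v
11. ~(p1 & ~p2), w
12. p2, w
Accessibility: uRu, uRv, vRu, vRv, vRw, wRv, wRw
The negation has an open branch (countermodel exists).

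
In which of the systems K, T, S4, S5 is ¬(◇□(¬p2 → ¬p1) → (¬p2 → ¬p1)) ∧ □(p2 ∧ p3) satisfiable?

T-tableau for the formula:
1. ¬(◇□(¬p2 → ¬p1) → (¬p2 → ¬p1)) ∧ □(p2 ∧ p3), w0
2. ¬(◇□(¬p2 → ¬p1) → (¬p2 → ¬p1)), w0   [∧-rule on 1]
3. □(p2 ∧ p3), w0   [∧-rule on 1]
4. ◇□(¬p2 → ¬p1), w0   [¬→-rule on 2]
5. ¬(¬p2 → ¬p1), w0   [¬→-rule on 2]
6. ¬p2, w0   [¬→-rule on 5]
7. p1, w0   [¬→-rule on 5]
8. p2 ∧ p3, w0   [□-rule on 3 via w0Rw0]
9. p2, w0   [∧-rule on 8]
10. p3, w0   [∧-rule on 8]
Accessibility: w0Rw0
Branch closes: p2 and ¬p2 both at w0.
Every branch closes (one shown): unsatisfiable in T, hence also in S4, S5 (every S4/S5-frame is a T-frame).
K-tableau for the formula:
1. ¬(◇□(¬p2 → ¬p1) → (¬p2 → ¬p1)) ∧ □(p2 ∧ p3), w0
2. ¬(◇□(¬p2 → ¬p1) → (¬p2 → ¬p1)), w0   [∧-rule on 1]
3. □(p2 ∧ p3), w0   [∧-rule on 1]
4. ◇□(¬p2 → ¬p1), w0   [¬→-rule on 2]
5. ¬(¬p2 → ¬p1), w0   [¬→-rule on 2]
6. ¬p2, w0   [¬→-rule on 5]
7. p1, w0   [¬→-rule on 5]
8. □(¬p2 → ¬p1), w1   [◇-rule on 4: fresh world w1, w0Rw1]
9. p2 ∧ p3, w1   [□-rule on 3 via w0Rw1]
10. p2, w1   [∧-rule on 9]
11. p3, w1   [∧-rule on 9]
Accessibility: w0Rw1
Complete open branch: satisfiable in K.

K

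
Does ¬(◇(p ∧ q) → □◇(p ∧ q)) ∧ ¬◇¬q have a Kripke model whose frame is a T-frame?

1. ¬(◇(p ∧ q) → □◇(p ∧ q)) ∧ ¬◇¬q, 0
2. ¬(◇(p ∧ q) → □◇(p ∧ q)), 0
3. ¬◇¬q, 0
4. ◇(p ∧ q), 0
5. ¬□◇(p ∧ q), 0
6. q, 0
7. p ∧ q, 1
8. p, 1
9. q, 1
10. ¬◇(p ∧ q), 2
11. q, 2
12. ¬(p ∧ q), 2
13. ¬p, 2
Accessibility: 0R0, 0R1, 0R2, 1R1, 2R2

Satisfiable (open branch found)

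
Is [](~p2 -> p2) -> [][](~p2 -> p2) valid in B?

Tableau for the negation ~([](~p2 -> p2) -> [][](~p2 -> p2)):
1. ~([](~p2 -> p2) -> [][](~p2 -> p2)), 0
2. [](~p2 -> p2), 0   [~->-rule on 1]
3. ~[][](~p2 -> p2), 0   [~->-rule on 1]
4. ~p2 -> p2, 0   [[]-rule on 2 via 0R0]
5. p2, 0   [->-rule on 4 (branches; this branch)]
6. ~[](~p2 -> p2), 1   [~[]-rule on 3: fresh world 1, 0R1]
7. ~p2 -> p2, 1   [[]-rule on 2 via 0R1]
8. p2, 1   [->-rule on 7 (branches; this branch)]
9. ~(~p2 -> p2), 2   [~[]-rule on 6: fresh world 2, 1R2]
10. ~p2, 2   [~->-rule on 9]
Accessibility: 0R0, 0R1, 1R0, 1R1, 1R2, 2R1, 2R2
The negation has an open branch (countermodel exists).

No, not valid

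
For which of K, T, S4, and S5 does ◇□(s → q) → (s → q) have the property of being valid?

S4-tableau for the negation ¬(◇□(s → q) → (s → q)):
1. ¬(◇□(s → q) → (s → q)), u
2. ◇□(s → q), u
3. ¬(s → q), u
4. s, u
5. ¬q, u
6. □(s → q), v
7. s → q, v
8. q, v
Accessibility: uRu, uRv, vRv
Complete open branch: countermodel on an S4-frame, so not valid in S4, nor in K, T (the same frame is also a K-frame and a T-frame).
S5-tableau for the negation ¬(◇□(s → q) → (s → q)):
1. ¬(◇□(s → q) → (s → q)), u
2. ◇□(s → q), u
3. ¬(s → q), u
4. s, u
5. ¬q, u
6. □(s → q), v
7. s → q, u
8. s → q, v
9. q, u
Accessibility: uRu, uRv, vRu, vRv
Branch closes: q and ¬q both at u.
Every branch closes (one shown): valid in S5.

S5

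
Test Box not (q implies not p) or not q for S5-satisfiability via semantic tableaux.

Satisfiable (open branch found)

1. Box not (q implies not p) or not q, w0
2. not q, w0
Accessibility: w0Rw0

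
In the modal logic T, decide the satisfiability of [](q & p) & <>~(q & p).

No, unsatisfiable

1. [](q & p) & <>~(q & p), 0
2. [](q & p), 0
3. <>~(q & p), 0
4. q & p, 0
5. q, 0
6. p, 0
7. ~(q & p), 1
8. q & p, 1
9. q, 1
10. p, 1
11. ~p, 1
Accessibility: 0R0, 0R1, 1R1
Branch closes: p and ~p both at 1.
(One branch shown.) All branches close.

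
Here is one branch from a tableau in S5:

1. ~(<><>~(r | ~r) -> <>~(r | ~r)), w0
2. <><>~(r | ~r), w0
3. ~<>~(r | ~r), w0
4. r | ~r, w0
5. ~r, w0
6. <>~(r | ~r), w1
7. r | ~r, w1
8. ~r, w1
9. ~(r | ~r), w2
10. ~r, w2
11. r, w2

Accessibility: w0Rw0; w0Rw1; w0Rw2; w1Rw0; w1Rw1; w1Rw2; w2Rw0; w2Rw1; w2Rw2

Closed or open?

Both r and ~r appear at w2.

Closed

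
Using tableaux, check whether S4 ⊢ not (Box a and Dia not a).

Valid

Tableau for the negation Box a and Dia not a:
1. Box a and Dia not a, u
2. Box a, u
3. Dia not a, u
4. a, u
5. not a, v
6. a, v
Accessibility: uRu, uRv, vRv
Branch closes: a and not a both at v.
Every branch of the negation's tableau closes; the branch above is one of them.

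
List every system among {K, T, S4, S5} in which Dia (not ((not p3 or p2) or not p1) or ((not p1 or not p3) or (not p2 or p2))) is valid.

T-tableau for the negation not Dia (not ((not p3 or p2) or not p1) or ((not p1 or not p3) or (not p2 or p2))):
1. not Dia (not ((not p3 or p2) or not p1) or ((not p1 or not p3) or (not p2 or p2))), w0
2. not (not ((not p3 or p2) or not p1) or ((not p1 or not p3) or (not p2 or p2))), w0
3. (not p3 or p2) or not p1, w0
4. not ((not p1 or not p3) or (not p2 or p2)), w0
5. not (not p1 or not p3), w0
6. not (not p2 or p2), w0
7. p1, w0
8. p3, w0
9. p2, w0
10. not p2, w0
Accessibility: w0Rw0
Branch closes: p2 and not p2 both at w0.
Every branch closes (one shown): valid in T, hence also in S4, S5 (every theorem of T is a theorem of S4 and S5).
K-tableau for the negation not Dia (not ((not p3 or p2) or not p1) or ((not p1 or not p3) or (not p2 or p2))):
1. not Dia (not ((not p3 or p2) or not p1) or ((not p1 or not p3) or (not p2 or p2))), w0
Complete open branch: countermodel on a K-frame, so not valid in K.

T, S4, S5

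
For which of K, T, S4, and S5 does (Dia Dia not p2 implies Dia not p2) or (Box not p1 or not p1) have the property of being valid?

S4, S5

T-tableau for the negation not ((Dia Dia not p2 implies Dia not p2) or (Box not p1 or not p1)):
1. not ((Dia Dia not p2 implies Dia not p2) or (Box not p1 or not p1)), u
2. not (Dia Dia not p2 implies Dia not p2), u
3. not (Box not p1 or not p1), u
4. Dia Dia not p2, u
5. not Dia not p2, u
6. not Box not p1, u
7. p1, u
8. p2, u
9. Dia not p2, v
10. p2, v
11. p1, w
12. p2, w
13. not p2, x
Accessibility: uRu, uRv, uRw, vRv, vRx, wRw, xRx
Complete open branch: countermodel on a T-frame, so not valid in T, nor in K (the same frame is also a K-frame).
S4-tableau for the negation not ((Dia Dia not p2 implies Dia not p2) or (Box not p1 or not p1)):
1. not ((Dia Dia not p2 implies Dia not p2) or (Box not p1 or not p1)), u
2. not (Dia Dia not p2 implies Dia not p2), u
3. not (Box not p1 or not p1), u
4. Dia Dia not p2, u
5. not Dia not p2, u
6. not Box not p1, u
7. p1, u
8. p2, u
9. Dia not p2, v
10. p2, v
11. p1, w
12. p2, w
13. not p2, x
14. p2, x
Accessibility: uRu, uRv, uRw, uRx, vRv, vRx, wRw, xRx
Branch closes: p2 and not p2 both at x.
Every branch closes (one shown): valid in S4, hence also in S5 (every theorem of S4 is a theorem of S5).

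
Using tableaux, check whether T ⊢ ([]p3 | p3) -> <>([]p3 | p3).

Tableau for the negation ~(([]p3 | p3) -> <>([]p3 | p3)):
1. ~(([]p3 | p3) -> <>([]p3 | p3)), 0
2. []p3 | p3, 0
3. ~<>([]p3 | p3), 0
4. ~([]p3 | p3), 0
5. ~[]p3, 0
6. ~p3, 0
7. []p3, 0
8. p3, 0
Accessibility: 0R0
Branch closes: p3 and ~p3 both at 0.
Every branch of the negation's tableau closes; the branch above is one of them.

Valid in T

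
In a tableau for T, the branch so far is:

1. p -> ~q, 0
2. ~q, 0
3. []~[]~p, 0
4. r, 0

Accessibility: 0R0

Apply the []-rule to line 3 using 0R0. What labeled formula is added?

~[]~p, 0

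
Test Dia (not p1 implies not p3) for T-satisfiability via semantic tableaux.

1. Dia (not p1 implies not p3), u
2. not p1 implies not p3, v
3. not p3, v
Accessibility: uRu, uRv, vRv

Satisfiable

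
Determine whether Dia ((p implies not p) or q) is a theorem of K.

Tableau for the negation not Dia ((p implies not p) or q):
1. not Dia ((p implies not p) or q), 0
The negation has an open branch (countermodel exists).

Invalid (countermodel exists)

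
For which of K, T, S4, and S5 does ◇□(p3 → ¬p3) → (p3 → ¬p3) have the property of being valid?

S5

S4-tableau for the negation ¬(◇□(p3 → ¬p3) → (p3 → ¬p3)):
1. ¬(◇□(p3 → ¬p3) → (p3 → ¬p3)), w0
2. ◇□(p3 → ¬p3), w0
3. ¬(p3 → ¬p3), w0
4. p3, w0
5. □(p3 → ¬p3), w1
6. p3 → ¬p3, w1
7. ¬p3, w1
Accessibility: w0Rw0, w0Rw1, w1Rw1
Complete open branch: countermodel on an S4-frame, so not valid in S4, nor in K, T (the same frame is also a K-frame and a T-frame).
S5-tableau for the negation ¬(◇□(p3 → ¬p3) → (p3 → ¬p3)):
1. ¬(◇□(p3 → ¬p3) → (p3 → ¬p3)), w0
2. ◇□(p3 → ¬p3), w0
3. ¬(p3 → ¬p3), w0
4. p3, w0
5. □(p3 → ¬p3), w1
6. p3 → ¬p3, w0
7. p3 → ¬p3, w1
8. ¬p3, w0
Accessibility: w0Rw0, w0Rw1, w1Rw0, w1Rw1
Branch closes: p3 and ¬p3 both at w0.
Every branch closes (one shown): valid in S5.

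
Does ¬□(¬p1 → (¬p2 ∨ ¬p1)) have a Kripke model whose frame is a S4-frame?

Unsatisfiable (every branch closes)

1. ¬□(¬p1 → (¬p2 ∨ ¬p1)), w0
2. ¬(¬p1 → (¬p2 ∨ ¬p1)), w1   [¬□-rule on 1: fresh world w1, w0Rw1]
3. ¬p1, w1   [¬→-rule on 2]
4. ¬(¬p2 ∨ ¬p1), w1   [¬→-rule on 2]
5. p2, w1   [¬∨-rule on 4]
6. p1, w1   [¬∨-rule on 4]
Accessibility: w0Rw0, w0Rw1, w1Rw1
Branch closes: p1 and ¬p1 both at w1.
Every branch closes; the branch above is one of them.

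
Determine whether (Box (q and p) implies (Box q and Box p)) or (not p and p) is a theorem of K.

Yes, valid

Tableau for the negation not ((Box (q and p) implies (Box q and Box p)) or (not p and p)):
1. not ((Box (q and p) implies (Box q and Box p)) or (not p and p)), 0
2. not (Box (q and p) implies (Box q and Box p)), 0
3. not (not p and p), 0
4. Box (q and p), 0
5. not (Box q and Box p), 0
6. not p, 0
7. not Box p, 0
8. not p, 1
9. q and p, 1
10. q, 1
11. p, 1
Accessibility: 0R1
Branch closes: p and not p both at 1.
Every branch of the negation's tableau closes; the branch above is one of them.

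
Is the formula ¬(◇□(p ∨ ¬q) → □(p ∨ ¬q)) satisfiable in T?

Yes, satisfiable

1. ¬(◇□(p ∨ ¬q) → □(p ∨ ¬q)), 0
2. ◇□(p ∨ ¬q), 0
3. ¬□(p ∨ ¬q), 0
4. □(p ∨ ¬q), 1
5. p ∨ ¬q, 1
6. ¬q, 1
7. ¬(p ∨ ¬q), 2
8. ¬p, 2
9. q, 2
Accessibility: 0R0, 0R1, 0R2, 1R1, 2R2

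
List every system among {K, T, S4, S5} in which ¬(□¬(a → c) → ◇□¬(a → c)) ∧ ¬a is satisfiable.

T-tableau for the formula:
1. ¬(□¬(a → c) → ◇□¬(a → c)) ∧ ¬a, u
2. ¬(□¬(a → c) → ◇□¬(a → c)), u   [∧-rule on 1]
3. ¬a, u   [∧-rule on 1]
4. □¬(a → c), u   [¬→-rule on 2]
5. ¬◇□¬(a → c), u   [¬→-rule on 2]
6. ¬(a → c), u   [□-rule on 4 via uRu]
7. a, u   [¬→-rule on 6]
8. ¬c, u   [¬→-rule on 6]
Accessibility: uRu
Branch closes: a and ¬a both at u.
Every branch closes (one shown): unsatisfiable in T, hence also in S4, S5 (every S4/S5-frame is a T-frame).
K-tableau for the formula:
1. ¬(□¬(a → c) → ◇□¬(a → c)) ∧ ¬a, u
2. ¬(□¬(a → c) → ◇□¬(a → c)), u   [∧-rule on 1]
3. ¬a, u   [∧-rule on 1]
4. □¬(a → c), u   [¬→-rule on 2]
5. ¬◇□¬(a → c), u   [¬→-rule on 2]
Complete open branch: satisfiable in K.

K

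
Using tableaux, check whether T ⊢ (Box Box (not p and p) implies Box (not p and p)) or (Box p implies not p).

Yes, valid

Tableau for the negation not ((Box Box (not p and p) implies Box (not p and p)) or (Box p implies not p)):
1. not ((Box Box (not p and p) implies Box (not p and p)) or (Box p implies not p)), w0
2. not (Box Box (not p and p) implies Box (not p and p)), w0
3. not (Box p implies not p), w0
4. Box Box (not p and p), w0
5. not Box (not p and p), w0
6. Box p, w0
7. p, w0
8. Box (not p and p), w0
9. not p and p, w0
10. not p, w0
Accessibility: w0Rw0
Branch closes: p and not p both at w0.
Every branch of the negation's tableau closes; the branch above is one of them.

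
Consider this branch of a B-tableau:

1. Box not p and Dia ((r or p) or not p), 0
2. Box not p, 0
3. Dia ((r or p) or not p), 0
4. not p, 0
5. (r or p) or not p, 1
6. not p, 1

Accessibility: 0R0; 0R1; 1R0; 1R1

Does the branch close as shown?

There is no literal clash: for every atom and world, at most one sign appears.

Not closed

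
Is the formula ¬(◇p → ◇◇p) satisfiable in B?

No, unsatisfiable

1. ¬(◇p → ◇◇p), u
2. ◇p, u   [¬→-rule on 1]
3. ¬◇◇p, u   [¬→-rule on 1]
4. ¬◇p, u   [¬◇-rule on 3 via uRu]
5. ¬p, u   [¬◇-rule on 4 via uRu]
6. p, v   [◇-rule on 2: fresh world v, uRv]
7. ¬◇p, v   [¬◇-rule on 3 via uRv]
8. ¬p, v   [¬◇-rule on 4 via uRv]
Accessibility: uRu, uRv, vRu, vRv
Branch closes: p and ¬p both at v.
Every branch closes; the branch above is one of them.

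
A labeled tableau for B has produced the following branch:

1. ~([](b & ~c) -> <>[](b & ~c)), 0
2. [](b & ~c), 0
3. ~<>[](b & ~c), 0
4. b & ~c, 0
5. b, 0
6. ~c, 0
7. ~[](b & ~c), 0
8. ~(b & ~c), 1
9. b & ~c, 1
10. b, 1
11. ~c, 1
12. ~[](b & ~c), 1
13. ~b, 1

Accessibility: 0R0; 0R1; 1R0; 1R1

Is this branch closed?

Closed

Both b and ~b appear at 1.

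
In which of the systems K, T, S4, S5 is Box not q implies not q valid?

T, S4, S5

T-tableau for the negation not (Box not q implies not q):
1. not (Box not q implies not q), u
2. Box not q, u
3. q, u
4. not q, u
Accessibility: uRu
Branch closes: q and not q both at u.
Every branch closes (one shown): valid in T, hence also in S4, S5 (every theorem of T is a theorem of S4 and S5).
K-tableau for the negation not (Box not q implies not q):
1. not (Box not q implies not q), u
2. Box not q, u
3. q, u
Complete open branch: countermodel on a K-frame, so not valid in K.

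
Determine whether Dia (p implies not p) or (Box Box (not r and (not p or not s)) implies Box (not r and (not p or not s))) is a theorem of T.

Yes, valid

Tableau for the negation not (Dia (p implies not p) or (Box Box (not r and (not p or not s)) implies Box (not r and (not p or not s)))):
1. not (Dia (p implies not p) or (Box Box (not r and (not p or not s)) implies Box (not r and (not p or not s)))), w0
2. not Dia (p implies not p), w0
3. not (Box Box (not r and (not p or not s)) implies Box (not r and (not p or not s))), w0
4. Box Box (not r and (not p or not s)), w0
5. not Box (not r and (not p or not s)), w0
6. not (p implies not p), w0
7. p, w0
8. Box (not r and (not p or not s)), w0
9. not r and (not p or not s), w0
10. not r, w0
11. not p or not s, w0
12. not s, w0
13. not (not r and (not p or not s)), w1
14. not (p implies not p), w1
15. p, w1
16. Box (not r and (not p or not s)), w1
17. not r and (not p or not s), w1
18. not r, w1
19. not p or not s, w1
20. not (not p or not s), w1
21. s, w1
22. not s, w1
Accessibility: w0Rw0, w0Rw1, w1Rw1
Branch closes: s and not s both at w1.
Every branch of the negation's tableau closes; the branch above is one of them.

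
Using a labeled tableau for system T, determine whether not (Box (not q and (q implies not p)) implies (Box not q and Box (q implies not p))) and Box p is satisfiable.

Unsatisfiable

1. not (Box (not q and (q implies not p)) implies (Box not q and Box (q implies not p))) and Box p, w0
2. not (Box (not q and (q implies not p)) implies (Box not q and Box (q implies not p))), w0
3. Box p, w0
4. Box (not q and (q implies not p)), w0
5. not (Box not q and Box (q implies not p)), w0
6. p, w0
7. not q and (q implies not p), w0
8. not q, w0
9. q implies not p, w0
10. not Box (q implies not p), w0
11. not (q implies not p), w1
12. q, w1
13. p, w1
14. not q and (q implies not p), w1
15. not q, w1
16. q implies not p, w1
Accessibility: w0Rw0, w0Rw1, w1Rw1
Branch closes: q and not q both at w1.
(One branch shown.) All branches close.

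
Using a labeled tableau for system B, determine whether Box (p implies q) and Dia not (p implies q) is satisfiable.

No, unsatisfiable

1. Box (p implies q) and Dia not (p implies q), w0
2. Box (p implies q), w0
3. Dia not (p implies q), w0
4. p implies q, w0
5. q, w0
6. not (p implies q), w1
7. p, w1
8. not q, w1
9. p implies q, w1
10. q, w1
Accessibility: w0Rw0, w0Rw1, w1Rw0, w1Rw1
Branch closes: q and not q both at w1.
Every branch closes; the branch above is one of them.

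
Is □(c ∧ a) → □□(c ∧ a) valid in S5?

Tableau for the negation ¬(□(c ∧ a) → □□(c ∧ a)):
1. ¬(□(c ∧ a) → □□(c ∧ a)), w0
2. □(c ∧ a), w0
3. ¬□□(c ∧ a), w0
4. c ∧ a, w0
5. c, w0
6. a, w0
7. ¬□(c ∧ a), w1
8. c ∧ a, w1
9. c, w1
10. a, w1
11. ¬(c ∧ a), w2
12. c ∧ a, w2
13. c, w2
14. a, w2
15. ¬a, w2
Accessibility: w0Rw0, w0Rw1, w0Rw2, w1Rw0, w1Rw1, w1Rw2, w2Rw0, w2Rw1, w2Rw2
Branch closes: a and ¬a both at w2.
All branches of the negation close; one closing branch shown above.

Valid in S5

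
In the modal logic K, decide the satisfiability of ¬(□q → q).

1. ¬(□q → q), u
2. □q, u   [¬→-rule on 1]
3. ¬q, u   [¬→-rule on 1]

Satisfiable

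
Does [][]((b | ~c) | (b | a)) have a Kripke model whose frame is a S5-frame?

Satisfiable (open branch found)

1. [][]((b | ~c) | (b | a)), 0
2. []((b | ~c) | (b | a)), 0   [[]-rule on 1 via 0R0]
3. (b | ~c) | (b | a), 0   [[]-rule on 2 via 0R0]
4. b | a, 0   [|-rule on 3 (branches; this branch)]
5. a, 0   [|-rule on 4 (branches; this branch)]
Accessibility: 0R0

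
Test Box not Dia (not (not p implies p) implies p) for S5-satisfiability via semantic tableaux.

Yes, satisfiable

1. Box not Dia (not (not p implies p) implies p), 0
2. not Dia (not (not p implies p) implies p), 0
3. not (not (not p implies p) implies p), 0
4. not (not p implies p), 0
5. not p, 0
Accessibility: 0R0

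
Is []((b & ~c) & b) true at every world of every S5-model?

Invalid (countermodel exists)

Tableau for the negation ~[]((b & ~c) & b):
1. ~[]((b & ~c) & b), w0
2. ~((b & ~c) & b), w1
3. ~b, w1
Accessibility: w0Rw0, w0Rw1, w1Rw0, w1Rw1
The negation has an open branch (countermodel exists).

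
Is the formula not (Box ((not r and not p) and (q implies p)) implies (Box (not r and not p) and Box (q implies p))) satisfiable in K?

1. not (Box ((not r and not p) and (q implies p)) implies (Box (not r and not p) and Box (q implies p))), 0
2. Box ((not r and not p) and (q implies p)), 0
3. not (Box (not r and not p) and Box (q implies p)), 0
4. not Box (q implies p), 0
5. not (q implies p), 1
6. q, 1
7. not p, 1
8. (not r and not p) and (q implies p), 1
9. not r and not p, 1
10. q implies p, 1
11. not r, 1
12. p, 1
Accessibility: 0R1
Branch closes: p and not p both at 1.
All branches of the tableau close; one closing branch shown above.

No, unsatisfiable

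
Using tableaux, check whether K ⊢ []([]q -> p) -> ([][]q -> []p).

Valid

Tableau for the negation ~([]([]q -> p) -> ([][]q -> []p)):
1. ~([]([]q -> p) -> ([][]q -> []p)), w0
2. []([]q -> p), w0
3. ~([][]q -> []p), w0
4. [][]q, w0
5. ~[]p, w0
6. ~p, w1
7. []q -> p, w1
8. []q, w1
9. ~[]q, w1
10. ~q, w2
11. q, w2
Accessibility: w0Rw1, w1Rw2
Branch closes: q and ~q both at w2.
All branches of the negation close; one closing branch shown above.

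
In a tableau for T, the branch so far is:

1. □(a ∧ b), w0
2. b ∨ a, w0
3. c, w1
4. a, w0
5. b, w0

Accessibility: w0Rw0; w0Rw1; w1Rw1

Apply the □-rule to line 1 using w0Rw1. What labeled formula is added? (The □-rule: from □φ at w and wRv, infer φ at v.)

a ∧ b, w1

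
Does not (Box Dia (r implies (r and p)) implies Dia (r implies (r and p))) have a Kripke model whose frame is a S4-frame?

1. not (Box Dia (r implies (r and p)) implies Dia (r implies (r and p))), w0
2. Box Dia (r implies (r and p)), w0   [neg-implies-rule on 1]
3. not Dia (r implies (r and p)), w0   [neg-implies-rule on 1]
4. Dia (r implies (r and p)), w0   [Box-rule on 2 via w0Rw0]
5. not (r implies (r and p)), w0   [neg-Dia-rule on 3 via w0Rw0]
6. r, w0   [neg-implies-rule on 5]
7. not (r and p), w0   [neg-implies-rule on 5]
8. not p, w0   [neg-and-rule on 7 (branches; this branch)]
9. r implies (r and p), w1   [Dia-rule on 4: fresh world w1, w0Rw1]
10. Dia (r implies (r and p)), w1   [Box-rule on 2 via w0Rw1]
11. not (r implies (r and p)), w1   [neg-Dia-rule on 3 via w0Rw1]
12. r, w1   [neg-implies-rule on 11]
13. not (r and p), w1   [neg-implies-rule on 11]
14. r and p, w1   [implies-rule on 9 (branches; this branch)]
15. p, w1   [and-rule on 14]
16. not p, w1   [neg-and-rule on 13 (branches; this branch)]
Accessibility: w0Rw0, w0Rw1, w1Rw1
Branch closes: p and not p both at w1.
All branches of the tableau close; one closing branch shown above.

Unsatisfiable (every branch closes)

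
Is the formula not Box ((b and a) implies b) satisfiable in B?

1. not Box ((b and a) implies b), w0
2. not ((b and a) implies b), w1
3. b and a, w1
4. not b, w1
5. b, w1
6. a, w1
Accessibility: w0Rw0, w0Rw1, w1Rw0, w1Rw1
Branch closes: b and not b both at w1.
All branches of the tableau close; one closing branch shown above.

Unsatisfiable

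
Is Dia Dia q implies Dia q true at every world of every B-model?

Not valid

Tableau for the negation not (Dia Dia q implies Dia q):
1. not (Dia Dia q implies Dia q), u
2. Dia Dia q, u
3. not Dia q, u
4. not q, u
5. Dia q, v
6. not q, v
7. q, w
Accessibility: uRu, uRv, vRu, vRv, vRw, wRv, wRw
The negation has an open branch (countermodel exists).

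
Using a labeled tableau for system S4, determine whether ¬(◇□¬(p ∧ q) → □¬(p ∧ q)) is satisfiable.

Satisfiable (open branch found)

1. ¬(◇□¬(p ∧ q) → □¬(p ∧ q)), 0
2. ◇□¬(p ∧ q), 0
3. ¬□¬(p ∧ q), 0
4. □¬(p ∧ q), 1
5. ¬(p ∧ q), 1
6. ¬q, 1
7. p ∧ q, 2
8. p, 2
9. q, 2
Accessibility: 0R0, 0R1, 0R2, 1R1, 2R2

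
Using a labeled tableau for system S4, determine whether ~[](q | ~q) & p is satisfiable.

Unsatisfiable

1. ~[](q | ~q) & p, u
2. ~[](q | ~q), u
3. p, u
4. ~(q | ~q), v
5. ~q, v
6. q, v
Accessibility: uRu, uRv, vRv
Branch closes: q and ~q both at v.
(One branch shown.) All branches close.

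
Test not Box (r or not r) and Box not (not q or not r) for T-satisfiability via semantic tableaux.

1. not Box (r or not r) and Box not (not q or not r), 0
2. not Box (r or not r), 0   [and-rule on 1]
3. Box not (not q or not r), 0   [and-rule on 1]
4. not (not q or not r), 0   [Box-rule on 3 via 0R0]
5. q, 0   [neg-or-rule on 4]
6. r, 0   [neg-or-rule on 4]
7. not (r or not r), 1   [neg-Box-rule on 2: fresh world 1, 0R1]
8. not r, 1   [neg-or-rule on 7]
9. r, 1   [neg-or-rule on 7]
Accessibility: 0R0, 0R1, 1R1
Branch closes: r and not r both at 1.
All branches of the tableau close; one closing branch shown above.

Unsatisfiable (every branch closes)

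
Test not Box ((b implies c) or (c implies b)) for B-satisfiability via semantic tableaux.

No, unsatisfiable

1. not Box ((b implies c) or (c implies b)), u
2. not ((b implies c) or (c implies b)), v   [neg-Box-rule on 1: fresh world v, uRv]
3. not (b implies c), v   [neg-or-rule on 2]
4. not (c implies b), v   [neg-or-rule on 2]
5. b, v   [neg-implies-rule on 3]
6. not c, v   [neg-implies-rule on 3]
7. c, v   [neg-implies-rule on 4]
8. not b, v   [neg-implies-rule on 4]
Accessibility: uRu, uRv, vRu, vRv
Branch closes: c and not c both at v.
(One branch shown.) All branches close.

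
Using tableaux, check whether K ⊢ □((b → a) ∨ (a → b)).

Tableau for the negation ¬□((b → a) ∨ (a → b)):
1. ¬□((b → a) ∨ (a → b)), 0
2. ¬((b → a) ∨ (a → b)), 1
3. ¬(b → a), 1
4. ¬(a → b), 1
5. b, 1
6. ¬a, 1
7. a, 1
8. ¬b, 1
Accessibility: 0R1
Branch closes: a and ¬a both at 1.
All branches of the negation close; one closing branch shown above.

Valid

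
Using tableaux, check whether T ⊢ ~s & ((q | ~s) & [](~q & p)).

No, not valid

Tableau for the negation ~(~s & ((q | ~s) & [](~q & p))):
1. ~(~s & ((q | ~s) & [](~q & p))), u
2. ~((q | ~s) & [](~q & p)), u
3. ~[](~q & p), u
4. ~(~q & p), v
5. ~p, v
Accessibility: uRu, uRv, vRv
The negation has an open branch (countermodel exists).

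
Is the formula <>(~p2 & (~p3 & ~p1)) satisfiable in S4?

1. <>(~p2 & (~p3 & ~p1)), u
2. ~p2 & (~p3 & ~p1), v
3. ~p2, v
4. ~p3 & ~p1, v
5. ~p3, v
6. ~p1, v
Accessibility: uRu, uRv, vRv

Satisfiable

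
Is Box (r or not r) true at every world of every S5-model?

Valid

Tableau for the negation not Box (r or not r):
1. not Box (r or not r), 0
2. not (r or not r), 1   [neg-Box-rule on 1: fresh world 1, 0R1]
3. not r, 1   [neg-or-rule on 2]
4. r, 1   [neg-or-rule on 2]
Accessibility: 0R0, 0R1, 1R0, 1R1
Branch closes: r and not r both at 1.
Every branch of the negation's tableau closes; the branch above is one of them.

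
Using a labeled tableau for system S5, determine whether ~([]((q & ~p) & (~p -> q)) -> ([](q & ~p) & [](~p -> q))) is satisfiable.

1. ~([]((q & ~p) & (~p -> q)) -> ([](q & ~p) & [](~p -> q))), u
2. []((q & ~p) & (~p -> q)), u
3. ~([](q & ~p) & [](~p -> q)), u
4. (q & ~p) & (~p -> q), u
5. q & ~p, u
6. ~p -> q, u
7. q, u
8. ~p, u
9. ~[](~p -> q), u
10. ~(~p -> q), v
11. ~p, v
12. ~q, v
13. (q & ~p) & (~p -> q), v
14. q & ~p, v
15. ~p -> q, v
16. q, v
Accessibility: uRu, uRv, vRu, vRv
Branch closes: q and ~q both at v.
(One branch shown.) All branches close.

Unsatisfiable (every branch closes)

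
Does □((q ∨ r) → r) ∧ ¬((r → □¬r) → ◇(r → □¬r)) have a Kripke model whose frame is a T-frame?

1. □((q ∨ r) → r) ∧ ¬((r → □¬r) → ◇(r → □¬r)), w0
2. □((q ∨ r) → r), w0
3. ¬((r → □¬r) → ◇(r → □¬r)), w0
4. r → □¬r, w0
5. ¬◇(r → □¬r), w0
6. (q ∨ r) → r, w0
7. ¬(r → □¬r), w0
8. r, w0
9. ¬□¬r, w0
10. □¬r, w0
11. ¬r, w0
Accessibility: w0Rw0
Branch closes: r and ¬r both at w0.
(One branch shown.) All branches close.

Unsatisfiable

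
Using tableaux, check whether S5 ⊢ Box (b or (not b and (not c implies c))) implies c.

No, not valid

Tableau for the negation not (Box (b or (not b and (not c implies c))) implies c):
1. not (Box (b or (not b and (not c implies c))) implies c), 0
2. Box (b or (not b and (not c implies c))), 0
3. not c, 0
4. b or (not b and (not c implies c)), 0
5. b, 0
Accessibility: 0R0
The negation has an open branch (countermodel exists).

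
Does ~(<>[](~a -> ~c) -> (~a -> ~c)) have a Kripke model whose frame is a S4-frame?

Satisfiable

1. ~(<>[](~a -> ~c) -> (~a -> ~c)), 0
2. <>[](~a -> ~c), 0   [~->-rule on 1]
3. ~(~a -> ~c), 0   [~->-rule on 1]
4. ~a, 0   [~->-rule on 3]
5. c, 0   [~->-rule on 3]
6. [](~a -> ~c), 1   [<>-rule on 2: fresh world 1, 0R1]
7. ~a -> ~c, 1   [[]-rule on 6 via 1R1]
8. ~c, 1   [->-rule on 7 (branches; this branch)]
Accessibility: 0R0, 0R1, 1R1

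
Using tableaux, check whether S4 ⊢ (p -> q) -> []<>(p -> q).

Invalid (countermodel exists)

Tableau for the negation ~((p -> q) -> []<>(p -> q)):
1. ~((p -> q) -> []<>(p -> q)), w0
2. p -> q, w0
3. ~[]<>(p -> q), w0
4. q, w0
5. ~<>(p -> q), w1
6. ~(p -> q), w1
7. p, w1
8. ~q, w1
Accessibility: w0Rw0, w0Rw1, w1Rw1
The negation has an open branch (countermodel exists).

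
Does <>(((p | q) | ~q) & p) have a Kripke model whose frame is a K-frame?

1. <>(((p | q) | ~q) & p), 0
2. ((p | q) | ~q) & p, 1
3. (p | q) | ~q, 1
4. p, 1
5. ~q, 1
Accessibility: 0R1

Yes, satisfiable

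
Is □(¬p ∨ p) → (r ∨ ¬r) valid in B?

Tableau for the negation ¬(□(¬p ∨ p) → (r ∨ ¬r)):
1. ¬(□(¬p ∨ p) → (r ∨ ¬r)), 0
2. □(¬p ∨ p), 0
3. ¬(r ∨ ¬r), 0
4. ¬r, 0
5. r, 0
Accessibility: 0R0
Branch closes: r and ¬r both at 0.
Every branch of the negation's tableau closes; the branch above is one of them.

Valid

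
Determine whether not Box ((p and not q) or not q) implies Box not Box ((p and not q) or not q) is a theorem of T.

Tableau for the negation not (not Box ((p and not q) or not q) implies Box not Box ((p and not q) or not q)):
1. not (not Box ((p and not q) or not q) implies Box not Box ((p and not q) or not q)), 0
2. not Box ((p and not q) or not q), 0
3. not Box not Box ((p and not q) or not q), 0
4. not ((p and not q) or not q), 1
5. not (p and not q), 1
6. q, 1
7. Box ((p and not q) or not q), 2
8. (p and not q) or not q, 2
9. not q, 2
Accessibility: 0R0, 0R1, 0R2, 1R1, 2R2
The negation has an open branch (countermodel exists).

No, not valid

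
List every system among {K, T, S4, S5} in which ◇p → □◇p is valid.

S5-tableau for the negation ¬(◇p → □◇p):
1. ¬(◇p → □◇p), 0
2. ◇p, 0
3. ¬□◇p, 0
4. p, 1
5. ¬◇p, 2
6. ¬p, 0
7. ¬p, 1
Accessibility: 0R0, 0R1, 0R2, 1R0, 1R1, 1R2, 2R0, 2R1, 2R2
Branch closes: p and ¬p both at 1.
Every branch closes (one shown): valid in S5.
S4-tableau for the negation ¬(◇p → □◇p):
1. ¬(◇p → □◇p), 0
2. ◇p, 0
3. ¬□◇p, 0
4. p, 1
5. ¬◇p, 2
6. ¬p, 2
Accessibility: 0R0, 0R1, 0R2, 1R1, 2R2
Complete open branch: countermodel on an S4-frame, so not valid in S4, nor in K, T (the same frame is also a K-frame and a T-frame).

S5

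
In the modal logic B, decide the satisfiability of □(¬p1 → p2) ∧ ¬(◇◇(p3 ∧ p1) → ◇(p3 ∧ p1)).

Satisfiable (open branch found)

1. □(¬p1 → p2) ∧ ¬(◇◇(p3 ∧ p1) → ◇(p3 ∧ p1)), 0
2. □(¬p1 → p2), 0
3. ¬(◇◇(p3 ∧ p1) → ◇(p3 ∧ p1)), 0
4. ◇◇(p3 ∧ p1), 0
5. ¬◇(p3 ∧ p1), 0
6. ¬p1 → p2, 0
7. ¬(p3 ∧ p1), 0
8. p2, 0
9. ¬p1, 0
10. ◇(p3 ∧ p1), 1
11. ¬p1 → p2, 1
12. ¬(p3 ∧ p1), 1
13. p2, 1
14. ¬p1, 1
15. p3 ∧ p1, 2
16. p3, 2
17. p1, 2
Accessibility: 0R0, 0R1, 1R0, 1R1, 1R2, 2R1, 2R2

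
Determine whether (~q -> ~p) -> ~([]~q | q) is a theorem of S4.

Tableau for the negation ~((~q -> ~p) -> ~([]~q | q)):
1. ~((~q -> ~p) -> ~([]~q | q)), u
2. ~q -> ~p, u
3. []~q | q, u
4. ~p, u
5. q, u
Accessibility: uRu
The negation has an open branch (countermodel exists).

Invalid (countermodel exists)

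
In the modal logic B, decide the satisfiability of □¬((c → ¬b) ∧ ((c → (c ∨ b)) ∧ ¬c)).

Satisfiable

1. □¬((c → ¬b) ∧ ((c → (c ∨ b)) ∧ ¬c)), u
2. ¬((c → ¬b) ∧ ((c → (c ∨ b)) ∧ ¬c)), u
3. ¬((c → (c ∨ b)) ∧ ¬c), u
4. c, u
Accessibility: uRu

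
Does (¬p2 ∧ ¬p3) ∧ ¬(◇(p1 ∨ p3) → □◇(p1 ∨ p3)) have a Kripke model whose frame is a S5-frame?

Unsatisfiable (every branch closes)

1. (¬p2 ∧ ¬p3) ∧ ¬(◇(p1 ∨ p3) → □◇(p1 ∨ p3)), w0
2. ¬p2 ∧ ¬p3, w0
3. ¬(◇(p1 ∨ p3) → □◇(p1 ∨ p3)), w0
4. ¬p2, w0
5. ¬p3, w0
6. ◇(p1 ∨ p3), w0
7. ¬□◇(p1 ∨ p3), w0
8. p1 ∨ p3, w1
9. p3, w1
10. ¬◇(p1 ∨ p3), w2
11. ¬(p1 ∨ p3), w0
12. ¬p1, w0
13. ¬(p1 ∨ p3), w1
14. ¬p1, w1
15. ¬p3, w1
Accessibility: w0Rw0, w0Rw1, w0Rw2, w1Rw0, w1Rw1, w1Rw2, w2Rw0, w2Rw1, w2Rw2
Branch closes: p3 and ¬p3 both at w1.
All branches of the tableau close; one closing branch shown above.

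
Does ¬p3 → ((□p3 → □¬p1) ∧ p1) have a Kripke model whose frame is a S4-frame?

Yes, satisfiable

1. ¬p3 → ((□p3 → □¬p1) ∧ p1), w0
2. (□p3 → □¬p1) ∧ p1, w0   [→-rule on 1 (branches; this branch)]
3. □p3 → □¬p1, w0   [∧-rule on 2]
4. p1, w0   [∧-rule on 2]
5. ¬□p3, w0   [→-rule on 3 (branches; this branch)]
6. ¬p3, w1   [¬□-rule on 5: fresh world w1, w0Rw1]
Accessibility: w0Rw0, w0Rw1, w1Rw1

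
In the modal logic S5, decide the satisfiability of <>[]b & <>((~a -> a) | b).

1. <>[]b & <>((~a -> a) | b), 0
2. <>[]b, 0
3. <>((~a -> a) | b), 0
4. []b, 1
5. b, 0
6. b, 1
7. (~a -> a) | b, 2
8. b, 2
Accessibility: 0R0, 0R1, 0R2, 1R0, 1R1, 1R2, 2R0, 2R1, 2R2

Yes, satisfiable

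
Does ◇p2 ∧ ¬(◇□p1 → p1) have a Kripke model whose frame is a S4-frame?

1. ◇p2 ∧ ¬(◇□p1 → p1), u
2. ◇p2, u
3. ¬(◇□p1 → p1), u
4. ◇□p1, u
5. ¬p1, u
6. p2, v
7. □p1, w
8. p1, w
Accessibility: uRu, uRv, uRw, vRv, wRw

Yes, satisfiable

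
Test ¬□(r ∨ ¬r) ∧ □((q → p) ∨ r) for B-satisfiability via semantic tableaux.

1. ¬□(r ∨ ¬r) ∧ □((q → p) ∨ r), u
2. ¬□(r ∨ ¬r), u
3. □((q → p) ∨ r), u
4. (q → p) ∨ r, u
5. q → p, u
6. p, u
7. ¬(r ∨ ¬r), v
8. ¬r, v
9. r, v
Accessibility: uRu, uRv, vRu, vRv
Branch closes: r and ¬r both at v.
(One branch shown.) All branches close.

Unsatisfiable (every branch closes)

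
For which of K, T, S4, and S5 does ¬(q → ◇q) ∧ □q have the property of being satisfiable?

K

K-tableau for the formula:
1. ¬(q → ◇q) ∧ □q, w0
2. ¬(q → ◇q), w0   [∧-rule on 1]
3. □q, w0   [∧-rule on 1]
4. q, w0   [¬→-rule on 2]
5. ¬◇q, w0   [¬→-rule on 2]
Complete open branch: satisfiable in K.
T-tableau for the formula:
1. ¬(q → ◇q) ∧ □q, w0
2. ¬(q → ◇q), w0   [∧-rule on 1]
3. □q, w0   [∧-rule on 1]
4. q, w0   [¬→-rule on 2]
5. ¬◇q, w0   [¬→-rule on 2]
6. ¬q, w0   [¬◇-rule on 5 via w0Rw0]
Accessibility: w0Rw0
Branch closes: q and ¬q both at w0.
Every branch closes (one shown): unsatisfiable in T, hence also in S4, S5 (every S4/S5-frame is a T-frame).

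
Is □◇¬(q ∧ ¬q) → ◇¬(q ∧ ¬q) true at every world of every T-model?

Tableau for the negation ¬(□◇¬(q ∧ ¬q) → ◇¬(q ∧ ¬q)):
1. ¬(□◇¬(q ∧ ¬q) → ◇¬(q ∧ ¬q)), u
2. □◇¬(q ∧ ¬q), u
3. ¬◇¬(q ∧ ¬q), u
4. ◇¬(q ∧ ¬q), u
5. q ∧ ¬q, u
6. q, u
7. ¬q, u
Accessibility: uRu
Branch closes: q and ¬q both at u.
Every branch of the negation's tableau closes; the branch above is one of them.

Yes, valid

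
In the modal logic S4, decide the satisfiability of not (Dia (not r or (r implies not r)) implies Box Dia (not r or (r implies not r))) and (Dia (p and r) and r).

Yes, satisfiable

1. not (Dia (not r or (r implies not r)) implies Box Dia (not r or (r implies not r))) and (Dia (p and r) and r), 0
2. not (Dia (not r or (r implies not r)) implies Box Dia (not r or (r implies not r))), 0
3. Dia (p and r) and r, 0
4. Dia (not r or (r implies not r)), 0
5. not Box Dia (not r or (r implies not r)), 0
6. Dia (p and r), 0
7. r, 0
8. not r or (r implies not r), 1
9. r implies not r, 1
10. not r, 1
11. not Dia (not r or (r implies not r)), 2
12. not (not r or (r implies not r)), 2
13. r, 2
14. not (r implies not r), 2
15. p and r, 3
16. p, 3
17. r, 3
Accessibility: 0R0, 0R1, 0R2, 0R3, 1R1, 2R2, 3R3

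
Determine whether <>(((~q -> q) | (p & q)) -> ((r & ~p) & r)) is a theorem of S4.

Not valid

Tableau for the negation ~<>(((~q -> q) | (p & q)) -> ((r & ~p) & r)):
1. ~<>(((~q -> q) | (p & q)) -> ((r & ~p) & r)), 0
2. ~(((~q -> q) | (p & q)) -> ((r & ~p) & r)), 0   [~<>-rule on 1 via 0R0]
3. (~q -> q) | (p & q), 0   [~->-rule on 2]
4. ~((r & ~p) & r), 0   [~->-rule on 2]
5. p & q, 0   [|-rule on 3 (branches; this branch)]
6. p, 0   [&-rule on 5]
7. q, 0   [&-rule on 5]
8. ~r, 0   [~&-rule on 4 (branches; this branch)]
Accessibility: 0R0
The negation has an open branch (countermodel exists).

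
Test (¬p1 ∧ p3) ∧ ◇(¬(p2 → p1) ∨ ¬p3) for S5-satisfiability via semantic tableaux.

1. (¬p1 ∧ p3) ∧ ◇(¬(p2 → p1) ∨ ¬p3), u
2. ¬p1 ∧ p3, u
3. ◇(¬(p2 → p1) ∨ ¬p3), u
4. ¬p1, u
5. p3, u
6. ¬(p2 → p1) ∨ ¬p3, v
7. ¬p3, v
Accessibility: uRu, uRv, vRu, vRv

Yes, satisfiable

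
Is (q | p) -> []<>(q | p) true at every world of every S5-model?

Yes, valid

Tableau for the negation ~((q | p) -> []<>(q | p)):
1. ~((q | p) -> []<>(q | p)), w0
2. q | p, w0
3. ~[]<>(q | p), w0
4. p, w0
5. ~<>(q | p), w1
6. ~(q | p), w0
7. ~q, w0
8. ~p, w0
Accessibility: w0Rw0, w0Rw1, w1Rw0, w1Rw1
Branch closes: p and ~p both at w0.
All branches of the negation close; one closing branch shown above.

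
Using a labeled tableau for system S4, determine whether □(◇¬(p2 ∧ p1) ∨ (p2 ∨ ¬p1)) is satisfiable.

Satisfiable

1. □(◇¬(p2 ∧ p1) ∨ (p2 ∨ ¬p1)), w0
2. ◇¬(p2 ∧ p1) ∨ (p2 ∨ ¬p1), w0
3. p2 ∨ ¬p1, w0
4. ¬p1, w0
Accessibility: w0Rw0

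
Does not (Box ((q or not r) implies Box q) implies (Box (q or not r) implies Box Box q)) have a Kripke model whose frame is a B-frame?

1. not (Box ((q or not r) implies Box q) implies (Box (q or not r) implies Box Box q)), u
2. Box ((q or not r) implies Box q), u   [neg-implies-rule on 1]
3. not (Box (q or not r) implies Box Box q), u   [neg-implies-rule on 1]
4. Box (q or not r), u   [neg-implies-rule on 3]
5. not Box Box q, u   [neg-implies-rule on 3]
6. (q or not r) implies Box q, u   [Box-rule on 2 via uRu]
7. q or not r, u   [Box-rule on 4 via uRu]
8. Box q, u   [implies-rule on 6 (branches; this branch)]
9. q, u   [Box-rule on 8 via uRu]
10. not r, u   [or-rule on 7 (branches; this branch)]
11. not Box q, v   [neg-Box-rule on 5: fresh world v, uRv]
12. (q or not r) implies Box q, v   [Box-rule on 2 via uRv]
13. q or not r, v   [Box-rule on 4 via uRv]
14. q, v   [Box-rule on 8 via uRv]
15. Box q, v   [implies-rule on 12 (branches; this branch)]
16. not r, v   [or-rule on 13 (branches; this branch)]
17. not q, w   [neg-Box-rule on 11: fresh world w, vRw]
18. q, w   [Box-rule on 15 via vRw]
Accessibility: uRu, uRv, vRu, vRv, vRw, wRv, wRw
Branch closes: q and not q both at w.
(One branch shown.) All branches close.

Unsatisfiable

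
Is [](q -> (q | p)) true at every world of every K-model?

Tableau for the negation ~[](q -> (q | p)):
1. ~[](q -> (q | p)), w0
2. ~(q -> (q | p)), w1
3. q, w1
4. ~(q | p), w1
5. ~q, w1
6. ~p, w1
Accessibility: w0Rw1
Branch closes: q and ~q both at w1.
Every branch of the negation's tableau closes; the branch above is one of them.

Valid in K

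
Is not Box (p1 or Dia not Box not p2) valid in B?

Tableau for the negation Box (p1 or Dia not Box not p2):
1. Box (p1 or Dia not Box not p2), u
2. p1 or Dia not Box not p2, u   [Box-rule on 1 via uRu]
3. Dia not Box not p2, u   [or-rule on 2 (branches; this branch)]
4. not Box not p2, v   [Dia-rule on 3: fresh world v, uRv]
5. p1 or Dia not Box not p2, v   [Box-rule on 1 via uRv]
6. Dia not Box not p2, v   [or-rule on 5 (branches; this branch)]
7. p2, w   [neg-Box-rule on 4: fresh world w, vRw]
8. not Box not p2, x   [Dia-rule on 6: fresh world x, vRx]
9. p2, y   [neg-Box-rule on 8: fresh world y, xRy]
Accessibility: uRu, uRv, vRu, vRv, vRw, vRx, wRv, wRw, xRv, xRx, xRy, yRx, yRy
The negation has an open branch (countermodel exists).

No, not valid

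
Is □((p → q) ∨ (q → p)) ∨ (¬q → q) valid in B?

Valid in B

Tableau for the negation ¬(□((p → q) ∨ (q → p)) ∨ (¬q → q)):
1. ¬(□((p → q) ∨ (q → p)) ∨ (¬q → q)), w0
2. ¬□((p → q) ∨ (q → p)), w0
3. ¬(¬q → q), w0
4. ¬q, w0
5. ¬((p → q) ∨ (q → p)), w1
6. ¬(p → q), w1
7. ¬(q → p), w1
8. p, w1
9. ¬q, w1
10. q, w1
11. ¬p, w1
Accessibility: w0Rw0, w0Rw1, w1Rw0, w1Rw1
Branch closes: q and ¬q both at w1.
All branches of the negation close; one closing branch shown above.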